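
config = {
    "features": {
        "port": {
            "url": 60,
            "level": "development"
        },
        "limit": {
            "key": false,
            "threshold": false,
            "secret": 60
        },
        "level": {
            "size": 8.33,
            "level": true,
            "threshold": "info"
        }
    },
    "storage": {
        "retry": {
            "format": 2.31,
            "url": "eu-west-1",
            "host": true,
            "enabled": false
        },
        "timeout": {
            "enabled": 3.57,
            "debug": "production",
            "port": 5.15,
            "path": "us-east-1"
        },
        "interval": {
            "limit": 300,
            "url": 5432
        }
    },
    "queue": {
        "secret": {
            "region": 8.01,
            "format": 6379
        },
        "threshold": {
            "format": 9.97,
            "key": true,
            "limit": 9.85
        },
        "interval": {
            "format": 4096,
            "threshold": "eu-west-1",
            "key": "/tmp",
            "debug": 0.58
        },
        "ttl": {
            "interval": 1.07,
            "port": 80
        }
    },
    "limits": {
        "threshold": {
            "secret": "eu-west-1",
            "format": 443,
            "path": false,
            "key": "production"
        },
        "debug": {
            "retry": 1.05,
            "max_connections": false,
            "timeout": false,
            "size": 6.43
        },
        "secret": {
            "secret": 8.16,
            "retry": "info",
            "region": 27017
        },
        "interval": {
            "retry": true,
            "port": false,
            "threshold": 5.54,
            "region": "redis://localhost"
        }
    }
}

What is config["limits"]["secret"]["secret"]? 8.16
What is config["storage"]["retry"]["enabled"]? False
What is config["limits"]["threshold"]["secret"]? "eu-west-1"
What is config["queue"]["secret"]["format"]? 6379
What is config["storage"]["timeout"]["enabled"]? 3.57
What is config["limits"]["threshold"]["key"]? "production"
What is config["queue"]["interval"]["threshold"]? "eu-west-1"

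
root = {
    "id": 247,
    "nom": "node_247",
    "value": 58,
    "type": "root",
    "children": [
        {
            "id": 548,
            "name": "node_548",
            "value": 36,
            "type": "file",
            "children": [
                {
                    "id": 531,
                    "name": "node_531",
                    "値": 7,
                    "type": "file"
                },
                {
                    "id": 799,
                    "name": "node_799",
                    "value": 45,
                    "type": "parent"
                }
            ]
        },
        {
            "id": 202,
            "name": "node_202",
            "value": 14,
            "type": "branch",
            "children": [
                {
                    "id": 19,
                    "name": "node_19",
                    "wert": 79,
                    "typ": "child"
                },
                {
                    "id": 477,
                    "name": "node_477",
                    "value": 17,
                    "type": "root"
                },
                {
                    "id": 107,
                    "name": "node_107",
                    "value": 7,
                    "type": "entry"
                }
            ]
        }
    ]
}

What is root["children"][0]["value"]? 36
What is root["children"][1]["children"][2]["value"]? 7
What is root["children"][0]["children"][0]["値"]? 7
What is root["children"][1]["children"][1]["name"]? "node_477"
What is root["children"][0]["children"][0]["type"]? "file"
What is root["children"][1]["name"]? "node_202"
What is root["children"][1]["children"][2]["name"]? "node_107"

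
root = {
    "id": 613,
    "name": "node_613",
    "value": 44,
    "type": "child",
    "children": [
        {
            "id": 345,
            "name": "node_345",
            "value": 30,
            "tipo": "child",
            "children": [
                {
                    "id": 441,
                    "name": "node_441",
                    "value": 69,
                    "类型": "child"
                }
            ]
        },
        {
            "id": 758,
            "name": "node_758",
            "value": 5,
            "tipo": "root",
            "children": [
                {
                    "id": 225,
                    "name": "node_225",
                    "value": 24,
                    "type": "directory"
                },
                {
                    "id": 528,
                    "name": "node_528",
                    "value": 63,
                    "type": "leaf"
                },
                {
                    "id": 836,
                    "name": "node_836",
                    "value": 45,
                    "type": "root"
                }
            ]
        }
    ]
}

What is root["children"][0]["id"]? 345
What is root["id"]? 613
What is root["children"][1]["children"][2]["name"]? "node_836"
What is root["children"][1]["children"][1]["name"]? "node_528"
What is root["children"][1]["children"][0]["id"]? 225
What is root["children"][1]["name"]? "node_758"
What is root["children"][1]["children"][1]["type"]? "leaf"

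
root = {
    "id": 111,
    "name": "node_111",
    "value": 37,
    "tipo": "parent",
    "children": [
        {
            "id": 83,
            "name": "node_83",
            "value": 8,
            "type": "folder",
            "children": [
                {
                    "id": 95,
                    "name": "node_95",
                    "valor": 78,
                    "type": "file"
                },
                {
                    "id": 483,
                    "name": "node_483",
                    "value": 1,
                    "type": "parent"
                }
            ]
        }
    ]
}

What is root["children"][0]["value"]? 8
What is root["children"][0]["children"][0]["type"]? "file"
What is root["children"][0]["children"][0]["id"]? 95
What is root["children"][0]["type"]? "folder"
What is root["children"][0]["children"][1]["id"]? 483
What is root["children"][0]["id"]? 83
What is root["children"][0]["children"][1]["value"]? 1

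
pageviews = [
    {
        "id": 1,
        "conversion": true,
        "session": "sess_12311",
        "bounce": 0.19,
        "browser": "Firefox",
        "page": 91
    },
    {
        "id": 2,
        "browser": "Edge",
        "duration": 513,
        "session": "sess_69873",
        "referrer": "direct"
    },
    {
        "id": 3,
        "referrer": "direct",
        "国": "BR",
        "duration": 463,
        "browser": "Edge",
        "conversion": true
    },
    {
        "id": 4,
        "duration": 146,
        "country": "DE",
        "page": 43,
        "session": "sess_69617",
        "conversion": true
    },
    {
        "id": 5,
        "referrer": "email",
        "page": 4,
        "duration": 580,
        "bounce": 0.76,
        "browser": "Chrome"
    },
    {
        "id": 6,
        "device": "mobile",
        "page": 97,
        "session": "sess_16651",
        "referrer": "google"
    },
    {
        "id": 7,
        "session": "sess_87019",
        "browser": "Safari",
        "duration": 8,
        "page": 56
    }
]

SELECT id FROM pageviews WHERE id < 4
[1, 2, 3]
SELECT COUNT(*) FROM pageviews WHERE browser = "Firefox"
1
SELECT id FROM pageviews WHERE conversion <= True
[1, 3, 4]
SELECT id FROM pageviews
[1, 2, 3, 4, 5, 6, 7]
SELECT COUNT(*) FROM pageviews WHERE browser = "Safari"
1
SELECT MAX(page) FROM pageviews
97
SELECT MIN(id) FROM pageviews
1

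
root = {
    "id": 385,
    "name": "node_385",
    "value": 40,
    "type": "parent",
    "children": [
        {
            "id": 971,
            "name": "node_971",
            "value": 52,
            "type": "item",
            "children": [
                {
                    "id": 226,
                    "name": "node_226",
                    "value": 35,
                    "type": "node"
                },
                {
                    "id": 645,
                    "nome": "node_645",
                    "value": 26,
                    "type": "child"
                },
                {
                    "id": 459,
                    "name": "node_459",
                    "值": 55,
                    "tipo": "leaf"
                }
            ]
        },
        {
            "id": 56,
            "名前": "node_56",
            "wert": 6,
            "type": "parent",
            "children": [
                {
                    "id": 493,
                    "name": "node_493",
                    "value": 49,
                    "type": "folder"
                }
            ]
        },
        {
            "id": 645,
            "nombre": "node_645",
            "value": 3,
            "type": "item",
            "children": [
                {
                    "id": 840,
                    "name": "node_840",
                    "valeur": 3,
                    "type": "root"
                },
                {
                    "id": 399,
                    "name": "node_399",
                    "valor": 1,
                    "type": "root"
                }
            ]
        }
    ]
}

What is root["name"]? "node_385"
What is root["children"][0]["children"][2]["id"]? 459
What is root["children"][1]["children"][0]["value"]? 49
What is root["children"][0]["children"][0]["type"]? "node"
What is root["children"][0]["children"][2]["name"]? "node_459"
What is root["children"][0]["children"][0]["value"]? 35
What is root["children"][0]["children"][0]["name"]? "node_226"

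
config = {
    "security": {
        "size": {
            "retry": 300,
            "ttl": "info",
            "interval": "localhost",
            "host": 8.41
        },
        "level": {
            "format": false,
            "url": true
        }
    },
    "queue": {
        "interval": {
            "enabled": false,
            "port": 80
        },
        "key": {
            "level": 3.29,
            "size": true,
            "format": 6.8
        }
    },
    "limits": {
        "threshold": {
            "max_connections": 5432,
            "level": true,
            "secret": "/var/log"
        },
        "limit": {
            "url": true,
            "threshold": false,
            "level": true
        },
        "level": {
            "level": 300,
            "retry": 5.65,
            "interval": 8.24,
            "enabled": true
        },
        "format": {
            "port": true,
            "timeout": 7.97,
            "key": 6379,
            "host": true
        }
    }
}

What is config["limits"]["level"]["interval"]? 8.24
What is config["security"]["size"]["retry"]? 300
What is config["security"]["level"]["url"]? True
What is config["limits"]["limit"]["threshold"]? False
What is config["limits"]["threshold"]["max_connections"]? 5432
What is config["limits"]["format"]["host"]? True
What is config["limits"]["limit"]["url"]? True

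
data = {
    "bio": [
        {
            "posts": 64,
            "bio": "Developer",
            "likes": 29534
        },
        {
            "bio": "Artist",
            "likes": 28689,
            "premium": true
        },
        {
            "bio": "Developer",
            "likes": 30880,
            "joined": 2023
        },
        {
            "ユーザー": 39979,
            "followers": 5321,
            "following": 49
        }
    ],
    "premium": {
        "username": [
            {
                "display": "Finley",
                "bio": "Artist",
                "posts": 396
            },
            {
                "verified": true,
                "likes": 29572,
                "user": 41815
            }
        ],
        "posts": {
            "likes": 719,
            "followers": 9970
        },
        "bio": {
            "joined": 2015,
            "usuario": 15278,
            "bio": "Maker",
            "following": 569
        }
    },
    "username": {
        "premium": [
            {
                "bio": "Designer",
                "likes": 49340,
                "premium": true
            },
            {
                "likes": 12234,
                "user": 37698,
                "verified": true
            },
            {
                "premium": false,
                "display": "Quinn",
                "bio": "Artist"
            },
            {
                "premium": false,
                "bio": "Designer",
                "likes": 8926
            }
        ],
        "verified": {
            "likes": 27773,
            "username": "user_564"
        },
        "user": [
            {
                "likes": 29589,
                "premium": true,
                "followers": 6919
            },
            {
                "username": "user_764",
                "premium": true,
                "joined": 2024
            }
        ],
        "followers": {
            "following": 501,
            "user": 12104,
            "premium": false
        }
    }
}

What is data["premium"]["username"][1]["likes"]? 29572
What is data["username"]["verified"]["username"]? "user_564"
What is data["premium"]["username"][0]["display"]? "Finley"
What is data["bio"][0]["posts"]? 64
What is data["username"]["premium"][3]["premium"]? False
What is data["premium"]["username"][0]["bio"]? "Artist"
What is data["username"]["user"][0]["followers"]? 6919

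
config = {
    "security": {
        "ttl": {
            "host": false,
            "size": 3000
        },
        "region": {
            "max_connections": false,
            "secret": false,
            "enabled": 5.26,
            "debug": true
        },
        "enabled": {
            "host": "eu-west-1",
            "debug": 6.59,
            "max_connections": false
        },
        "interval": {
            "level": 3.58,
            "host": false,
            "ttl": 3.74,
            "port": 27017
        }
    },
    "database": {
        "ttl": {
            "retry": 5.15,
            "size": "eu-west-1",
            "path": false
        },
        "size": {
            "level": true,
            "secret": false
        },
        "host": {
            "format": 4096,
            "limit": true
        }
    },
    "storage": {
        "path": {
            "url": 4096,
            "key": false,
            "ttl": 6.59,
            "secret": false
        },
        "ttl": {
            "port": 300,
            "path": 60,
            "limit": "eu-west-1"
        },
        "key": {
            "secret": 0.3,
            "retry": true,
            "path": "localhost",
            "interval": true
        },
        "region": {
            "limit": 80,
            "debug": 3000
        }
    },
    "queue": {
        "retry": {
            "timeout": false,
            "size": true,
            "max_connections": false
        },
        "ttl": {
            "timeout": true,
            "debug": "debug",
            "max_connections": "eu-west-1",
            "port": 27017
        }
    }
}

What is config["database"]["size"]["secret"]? False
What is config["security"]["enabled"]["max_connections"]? False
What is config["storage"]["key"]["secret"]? 0.3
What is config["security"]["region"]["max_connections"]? False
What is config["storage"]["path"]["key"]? False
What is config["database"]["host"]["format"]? 4096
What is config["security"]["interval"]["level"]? 3.58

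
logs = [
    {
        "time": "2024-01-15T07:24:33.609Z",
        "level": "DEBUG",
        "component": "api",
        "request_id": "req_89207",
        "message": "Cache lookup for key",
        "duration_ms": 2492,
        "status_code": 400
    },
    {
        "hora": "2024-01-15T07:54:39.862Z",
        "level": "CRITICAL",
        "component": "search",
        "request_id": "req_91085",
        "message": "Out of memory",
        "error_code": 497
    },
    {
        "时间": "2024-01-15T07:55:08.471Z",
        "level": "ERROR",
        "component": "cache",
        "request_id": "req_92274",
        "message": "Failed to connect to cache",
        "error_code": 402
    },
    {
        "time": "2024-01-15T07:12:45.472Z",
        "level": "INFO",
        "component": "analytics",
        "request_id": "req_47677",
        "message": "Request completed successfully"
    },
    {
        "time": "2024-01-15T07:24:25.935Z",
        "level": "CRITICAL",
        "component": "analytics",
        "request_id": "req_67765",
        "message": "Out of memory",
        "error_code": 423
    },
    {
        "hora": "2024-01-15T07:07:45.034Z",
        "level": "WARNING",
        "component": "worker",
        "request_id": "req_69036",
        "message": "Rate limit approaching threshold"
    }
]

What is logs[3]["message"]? "Request completed successfully"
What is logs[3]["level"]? "INFO"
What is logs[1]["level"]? "CRITICAL"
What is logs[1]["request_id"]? "req_91085"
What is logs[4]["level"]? "CRITICAL"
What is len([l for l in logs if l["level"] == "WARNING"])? 1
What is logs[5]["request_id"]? "req_69036"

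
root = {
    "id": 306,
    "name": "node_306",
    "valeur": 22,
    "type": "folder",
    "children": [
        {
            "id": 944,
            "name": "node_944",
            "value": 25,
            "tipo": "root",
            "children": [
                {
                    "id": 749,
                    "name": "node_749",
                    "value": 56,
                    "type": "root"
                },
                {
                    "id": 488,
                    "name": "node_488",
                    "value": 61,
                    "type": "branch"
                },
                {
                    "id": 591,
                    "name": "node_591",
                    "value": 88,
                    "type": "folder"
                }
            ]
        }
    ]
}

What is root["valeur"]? 22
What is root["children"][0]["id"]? 944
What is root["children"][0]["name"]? "node_944"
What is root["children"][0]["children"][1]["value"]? 61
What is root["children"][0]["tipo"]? "root"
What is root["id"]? 306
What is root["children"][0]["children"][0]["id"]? 749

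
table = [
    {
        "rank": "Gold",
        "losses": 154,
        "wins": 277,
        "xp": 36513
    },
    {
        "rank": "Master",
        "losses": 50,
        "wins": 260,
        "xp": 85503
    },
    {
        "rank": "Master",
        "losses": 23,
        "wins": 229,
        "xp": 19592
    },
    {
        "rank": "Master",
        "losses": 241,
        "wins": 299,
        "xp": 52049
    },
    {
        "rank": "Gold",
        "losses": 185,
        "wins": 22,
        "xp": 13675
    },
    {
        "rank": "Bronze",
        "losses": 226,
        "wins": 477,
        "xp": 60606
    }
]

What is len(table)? 6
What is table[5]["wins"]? 477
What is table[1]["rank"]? "Master"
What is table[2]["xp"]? 19592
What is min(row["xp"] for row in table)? 13675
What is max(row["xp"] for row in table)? 85503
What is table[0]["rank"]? "Gold"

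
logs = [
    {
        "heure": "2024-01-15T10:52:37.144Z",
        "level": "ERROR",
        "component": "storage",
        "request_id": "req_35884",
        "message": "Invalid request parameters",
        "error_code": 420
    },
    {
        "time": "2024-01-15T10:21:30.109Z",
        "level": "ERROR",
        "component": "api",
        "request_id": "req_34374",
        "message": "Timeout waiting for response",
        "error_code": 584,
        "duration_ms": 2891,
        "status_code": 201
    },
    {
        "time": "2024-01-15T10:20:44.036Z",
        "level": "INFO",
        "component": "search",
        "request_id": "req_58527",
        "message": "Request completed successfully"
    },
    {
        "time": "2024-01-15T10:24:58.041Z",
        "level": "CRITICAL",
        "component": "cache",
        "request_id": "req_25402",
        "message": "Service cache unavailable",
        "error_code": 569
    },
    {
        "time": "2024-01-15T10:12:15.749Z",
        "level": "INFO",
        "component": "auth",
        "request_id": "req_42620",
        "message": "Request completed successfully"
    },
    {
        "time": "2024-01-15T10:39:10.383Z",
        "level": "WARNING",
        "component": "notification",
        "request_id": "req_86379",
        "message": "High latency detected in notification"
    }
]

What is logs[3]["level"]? "CRITICAL"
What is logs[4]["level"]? "INFO"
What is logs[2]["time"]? "2024-01-15T10:20:44.036Z"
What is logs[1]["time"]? "2024-01-15T10:21:30.109Z"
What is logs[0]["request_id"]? "req_35884"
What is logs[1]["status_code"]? 201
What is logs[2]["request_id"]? "req_58527"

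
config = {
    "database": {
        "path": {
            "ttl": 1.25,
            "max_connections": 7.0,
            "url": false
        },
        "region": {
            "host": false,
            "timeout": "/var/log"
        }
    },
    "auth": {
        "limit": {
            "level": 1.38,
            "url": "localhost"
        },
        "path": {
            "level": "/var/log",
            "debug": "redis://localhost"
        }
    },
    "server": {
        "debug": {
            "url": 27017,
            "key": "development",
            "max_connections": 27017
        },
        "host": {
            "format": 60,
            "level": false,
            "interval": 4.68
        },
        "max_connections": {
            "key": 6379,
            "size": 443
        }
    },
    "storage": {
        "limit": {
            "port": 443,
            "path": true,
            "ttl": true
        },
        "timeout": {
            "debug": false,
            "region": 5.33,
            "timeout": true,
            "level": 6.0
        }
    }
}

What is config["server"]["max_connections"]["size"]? 443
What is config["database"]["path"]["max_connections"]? 7.0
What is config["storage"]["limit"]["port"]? 443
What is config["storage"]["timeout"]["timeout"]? True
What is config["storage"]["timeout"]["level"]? 6.0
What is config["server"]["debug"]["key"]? "development"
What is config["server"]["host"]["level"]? False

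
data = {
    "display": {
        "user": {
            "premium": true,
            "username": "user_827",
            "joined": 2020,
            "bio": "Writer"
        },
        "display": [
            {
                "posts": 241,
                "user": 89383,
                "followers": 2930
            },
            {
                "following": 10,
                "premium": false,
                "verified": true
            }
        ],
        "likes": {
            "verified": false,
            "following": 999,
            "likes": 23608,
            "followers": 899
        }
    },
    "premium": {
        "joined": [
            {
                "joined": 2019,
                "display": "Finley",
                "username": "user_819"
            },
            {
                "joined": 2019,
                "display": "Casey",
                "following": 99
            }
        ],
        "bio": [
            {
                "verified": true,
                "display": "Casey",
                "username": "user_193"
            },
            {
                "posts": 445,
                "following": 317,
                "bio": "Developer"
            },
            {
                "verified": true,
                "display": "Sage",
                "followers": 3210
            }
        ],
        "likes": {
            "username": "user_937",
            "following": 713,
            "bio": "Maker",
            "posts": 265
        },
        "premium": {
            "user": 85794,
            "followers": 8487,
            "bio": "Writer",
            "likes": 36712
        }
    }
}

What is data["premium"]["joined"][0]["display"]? "Finley"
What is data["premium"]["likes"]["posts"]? 265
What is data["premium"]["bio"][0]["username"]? "user_193"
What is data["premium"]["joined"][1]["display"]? "Casey"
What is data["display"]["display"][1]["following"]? 10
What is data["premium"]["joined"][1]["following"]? 99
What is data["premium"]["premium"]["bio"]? "Writer"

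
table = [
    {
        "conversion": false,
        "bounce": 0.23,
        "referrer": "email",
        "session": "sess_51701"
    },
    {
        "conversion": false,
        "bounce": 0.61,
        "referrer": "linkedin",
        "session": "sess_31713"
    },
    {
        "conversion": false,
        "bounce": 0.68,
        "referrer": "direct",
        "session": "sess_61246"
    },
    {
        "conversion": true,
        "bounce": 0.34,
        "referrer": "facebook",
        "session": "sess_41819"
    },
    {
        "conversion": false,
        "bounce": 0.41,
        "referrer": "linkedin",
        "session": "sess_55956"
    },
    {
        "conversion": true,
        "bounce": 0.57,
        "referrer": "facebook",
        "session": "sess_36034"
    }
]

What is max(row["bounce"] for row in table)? 0.68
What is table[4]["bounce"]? 0.41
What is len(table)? 6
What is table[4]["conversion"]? False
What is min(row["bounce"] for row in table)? 0.23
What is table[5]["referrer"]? "facebook"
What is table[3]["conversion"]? True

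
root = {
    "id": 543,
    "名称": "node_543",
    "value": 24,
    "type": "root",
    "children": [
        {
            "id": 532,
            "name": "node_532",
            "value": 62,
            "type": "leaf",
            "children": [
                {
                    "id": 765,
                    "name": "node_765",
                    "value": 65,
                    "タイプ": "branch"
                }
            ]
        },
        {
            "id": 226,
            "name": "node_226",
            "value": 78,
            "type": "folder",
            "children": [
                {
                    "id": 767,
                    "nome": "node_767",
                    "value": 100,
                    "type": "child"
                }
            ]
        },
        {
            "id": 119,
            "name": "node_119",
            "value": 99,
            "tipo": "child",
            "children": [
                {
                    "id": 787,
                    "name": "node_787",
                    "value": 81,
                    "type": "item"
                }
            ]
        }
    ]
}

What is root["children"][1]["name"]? "node_226"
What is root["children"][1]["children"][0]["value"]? 100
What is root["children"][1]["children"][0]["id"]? 767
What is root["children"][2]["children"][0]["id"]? 787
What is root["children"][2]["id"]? 119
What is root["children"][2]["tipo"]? "child"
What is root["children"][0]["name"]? "node_532"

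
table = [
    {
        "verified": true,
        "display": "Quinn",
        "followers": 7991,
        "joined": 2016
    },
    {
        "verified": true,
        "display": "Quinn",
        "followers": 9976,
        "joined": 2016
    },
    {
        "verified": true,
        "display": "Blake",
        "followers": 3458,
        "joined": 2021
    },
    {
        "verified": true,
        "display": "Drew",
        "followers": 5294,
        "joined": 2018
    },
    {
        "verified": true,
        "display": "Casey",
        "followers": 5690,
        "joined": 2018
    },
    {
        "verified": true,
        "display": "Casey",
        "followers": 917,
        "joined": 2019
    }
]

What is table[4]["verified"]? True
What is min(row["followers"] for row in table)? 917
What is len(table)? 6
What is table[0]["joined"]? 2016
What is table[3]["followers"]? 5294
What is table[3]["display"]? "Drew"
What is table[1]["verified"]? True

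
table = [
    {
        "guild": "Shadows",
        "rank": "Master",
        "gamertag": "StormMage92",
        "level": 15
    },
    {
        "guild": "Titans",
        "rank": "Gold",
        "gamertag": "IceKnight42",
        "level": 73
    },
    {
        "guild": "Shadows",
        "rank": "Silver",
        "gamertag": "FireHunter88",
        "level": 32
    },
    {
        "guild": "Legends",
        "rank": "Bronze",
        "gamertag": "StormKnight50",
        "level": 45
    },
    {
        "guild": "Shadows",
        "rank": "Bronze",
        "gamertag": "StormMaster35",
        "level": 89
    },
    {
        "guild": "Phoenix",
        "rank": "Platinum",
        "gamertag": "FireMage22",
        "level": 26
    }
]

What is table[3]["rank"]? "Bronze"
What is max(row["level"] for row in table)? 89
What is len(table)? 6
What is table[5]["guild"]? "Phoenix"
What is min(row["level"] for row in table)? 15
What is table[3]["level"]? 45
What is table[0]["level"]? 15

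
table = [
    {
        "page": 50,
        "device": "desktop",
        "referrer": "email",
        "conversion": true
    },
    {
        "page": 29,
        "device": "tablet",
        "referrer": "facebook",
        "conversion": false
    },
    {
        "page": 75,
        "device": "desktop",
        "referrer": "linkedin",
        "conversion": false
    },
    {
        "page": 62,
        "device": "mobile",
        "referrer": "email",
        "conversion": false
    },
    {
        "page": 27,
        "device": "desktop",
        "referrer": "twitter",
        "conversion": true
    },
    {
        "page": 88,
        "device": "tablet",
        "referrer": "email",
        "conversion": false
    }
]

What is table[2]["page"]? 75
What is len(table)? 6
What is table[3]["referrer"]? "email"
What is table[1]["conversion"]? False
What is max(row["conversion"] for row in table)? True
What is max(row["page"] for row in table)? 88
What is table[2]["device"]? "desktop"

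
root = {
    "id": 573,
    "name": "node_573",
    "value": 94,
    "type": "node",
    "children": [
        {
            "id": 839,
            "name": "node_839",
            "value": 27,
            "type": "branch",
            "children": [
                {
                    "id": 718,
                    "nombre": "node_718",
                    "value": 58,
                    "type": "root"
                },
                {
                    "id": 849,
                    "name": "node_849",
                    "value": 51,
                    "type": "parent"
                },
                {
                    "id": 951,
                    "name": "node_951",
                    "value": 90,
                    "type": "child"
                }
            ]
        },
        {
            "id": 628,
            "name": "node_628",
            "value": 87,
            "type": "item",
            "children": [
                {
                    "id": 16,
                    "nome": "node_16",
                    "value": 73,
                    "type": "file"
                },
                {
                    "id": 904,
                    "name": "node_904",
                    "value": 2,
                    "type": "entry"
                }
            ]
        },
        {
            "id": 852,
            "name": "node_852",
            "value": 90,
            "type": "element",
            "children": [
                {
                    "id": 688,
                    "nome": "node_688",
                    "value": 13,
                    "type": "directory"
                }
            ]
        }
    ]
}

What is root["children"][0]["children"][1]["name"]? "node_849"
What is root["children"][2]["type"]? "element"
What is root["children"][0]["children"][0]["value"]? 58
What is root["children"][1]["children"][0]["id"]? 16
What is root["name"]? "node_573"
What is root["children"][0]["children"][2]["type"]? "child"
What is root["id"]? 573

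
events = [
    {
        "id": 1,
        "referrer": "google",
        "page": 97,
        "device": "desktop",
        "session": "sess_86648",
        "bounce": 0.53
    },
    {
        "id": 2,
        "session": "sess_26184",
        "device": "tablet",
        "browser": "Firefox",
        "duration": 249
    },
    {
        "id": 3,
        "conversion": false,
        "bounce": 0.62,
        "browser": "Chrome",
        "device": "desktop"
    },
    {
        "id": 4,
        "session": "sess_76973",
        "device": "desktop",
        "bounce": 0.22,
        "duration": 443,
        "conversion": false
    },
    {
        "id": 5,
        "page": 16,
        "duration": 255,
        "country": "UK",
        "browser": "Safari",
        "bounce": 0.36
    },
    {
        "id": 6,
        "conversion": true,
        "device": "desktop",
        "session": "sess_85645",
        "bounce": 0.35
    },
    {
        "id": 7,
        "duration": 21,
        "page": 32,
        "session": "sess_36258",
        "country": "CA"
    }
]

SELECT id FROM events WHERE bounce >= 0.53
[1, 3]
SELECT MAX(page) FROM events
97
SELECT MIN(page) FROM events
16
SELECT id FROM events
[1, 2, 3, 4, 5, 6, 7]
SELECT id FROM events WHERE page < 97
[5, 7]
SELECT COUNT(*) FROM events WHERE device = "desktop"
4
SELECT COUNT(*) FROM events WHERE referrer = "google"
1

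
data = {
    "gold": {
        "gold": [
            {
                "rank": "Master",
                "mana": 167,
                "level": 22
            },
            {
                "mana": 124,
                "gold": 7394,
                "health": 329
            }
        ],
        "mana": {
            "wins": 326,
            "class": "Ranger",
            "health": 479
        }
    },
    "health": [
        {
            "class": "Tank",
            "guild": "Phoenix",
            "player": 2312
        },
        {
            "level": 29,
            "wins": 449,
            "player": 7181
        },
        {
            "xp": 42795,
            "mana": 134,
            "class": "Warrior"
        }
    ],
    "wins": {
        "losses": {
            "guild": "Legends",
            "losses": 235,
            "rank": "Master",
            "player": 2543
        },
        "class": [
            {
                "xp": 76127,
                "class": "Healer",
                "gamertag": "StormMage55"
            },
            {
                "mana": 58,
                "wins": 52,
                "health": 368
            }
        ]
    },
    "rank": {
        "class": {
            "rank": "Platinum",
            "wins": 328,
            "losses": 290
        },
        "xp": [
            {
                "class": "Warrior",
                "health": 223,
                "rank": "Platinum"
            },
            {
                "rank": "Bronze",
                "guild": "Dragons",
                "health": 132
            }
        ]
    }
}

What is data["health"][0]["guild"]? "Phoenix"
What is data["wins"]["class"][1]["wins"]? 52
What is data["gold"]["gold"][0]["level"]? 22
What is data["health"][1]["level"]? 29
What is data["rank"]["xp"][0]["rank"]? "Platinum"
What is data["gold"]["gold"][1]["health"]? 329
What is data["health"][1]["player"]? 7181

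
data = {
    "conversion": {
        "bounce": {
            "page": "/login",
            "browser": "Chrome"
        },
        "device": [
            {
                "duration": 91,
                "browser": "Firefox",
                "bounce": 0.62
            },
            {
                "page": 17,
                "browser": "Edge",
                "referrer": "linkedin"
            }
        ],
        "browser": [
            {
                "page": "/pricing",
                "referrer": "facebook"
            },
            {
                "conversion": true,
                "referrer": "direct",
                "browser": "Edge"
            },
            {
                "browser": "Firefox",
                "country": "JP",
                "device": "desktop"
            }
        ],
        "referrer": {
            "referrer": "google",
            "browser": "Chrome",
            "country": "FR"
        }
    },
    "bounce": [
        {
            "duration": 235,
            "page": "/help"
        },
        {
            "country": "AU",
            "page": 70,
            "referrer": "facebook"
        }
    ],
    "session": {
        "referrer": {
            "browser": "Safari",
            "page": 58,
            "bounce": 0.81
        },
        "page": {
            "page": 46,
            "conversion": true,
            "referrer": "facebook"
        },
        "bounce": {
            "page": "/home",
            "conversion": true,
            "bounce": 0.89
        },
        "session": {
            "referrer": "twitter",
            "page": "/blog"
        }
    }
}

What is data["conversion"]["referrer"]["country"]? "FR"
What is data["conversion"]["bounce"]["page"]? "/login"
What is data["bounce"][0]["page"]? "/help"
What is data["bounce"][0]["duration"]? 235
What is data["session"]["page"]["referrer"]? "facebook"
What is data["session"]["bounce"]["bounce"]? 0.89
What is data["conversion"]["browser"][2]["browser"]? "Firefox"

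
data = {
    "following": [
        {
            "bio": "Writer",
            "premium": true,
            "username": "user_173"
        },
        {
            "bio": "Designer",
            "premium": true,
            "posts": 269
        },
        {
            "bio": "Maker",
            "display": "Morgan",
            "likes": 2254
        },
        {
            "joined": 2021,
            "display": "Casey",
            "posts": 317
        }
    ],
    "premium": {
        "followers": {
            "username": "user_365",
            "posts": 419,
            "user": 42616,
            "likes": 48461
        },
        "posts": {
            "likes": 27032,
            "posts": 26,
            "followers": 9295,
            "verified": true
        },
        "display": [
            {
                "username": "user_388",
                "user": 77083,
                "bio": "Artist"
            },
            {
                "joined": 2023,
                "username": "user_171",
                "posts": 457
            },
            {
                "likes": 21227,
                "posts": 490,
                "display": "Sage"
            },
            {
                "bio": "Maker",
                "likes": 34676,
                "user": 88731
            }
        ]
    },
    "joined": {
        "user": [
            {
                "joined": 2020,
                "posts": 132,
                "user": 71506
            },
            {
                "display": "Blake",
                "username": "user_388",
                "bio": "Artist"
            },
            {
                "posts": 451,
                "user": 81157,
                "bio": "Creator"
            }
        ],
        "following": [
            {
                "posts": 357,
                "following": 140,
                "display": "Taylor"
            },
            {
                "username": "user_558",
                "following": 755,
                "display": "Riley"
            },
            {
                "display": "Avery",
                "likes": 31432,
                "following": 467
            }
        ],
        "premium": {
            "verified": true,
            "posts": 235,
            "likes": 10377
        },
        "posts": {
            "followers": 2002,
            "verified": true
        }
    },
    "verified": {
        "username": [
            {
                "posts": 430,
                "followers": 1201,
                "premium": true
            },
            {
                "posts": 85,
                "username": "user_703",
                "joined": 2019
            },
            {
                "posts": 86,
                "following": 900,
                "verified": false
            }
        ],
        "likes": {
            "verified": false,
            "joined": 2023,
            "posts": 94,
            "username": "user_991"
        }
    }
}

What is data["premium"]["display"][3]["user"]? 88731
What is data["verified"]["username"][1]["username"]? "user_703"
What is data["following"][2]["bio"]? "Maker"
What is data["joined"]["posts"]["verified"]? True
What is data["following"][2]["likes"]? 2254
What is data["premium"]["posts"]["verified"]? True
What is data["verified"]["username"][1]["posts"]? 85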